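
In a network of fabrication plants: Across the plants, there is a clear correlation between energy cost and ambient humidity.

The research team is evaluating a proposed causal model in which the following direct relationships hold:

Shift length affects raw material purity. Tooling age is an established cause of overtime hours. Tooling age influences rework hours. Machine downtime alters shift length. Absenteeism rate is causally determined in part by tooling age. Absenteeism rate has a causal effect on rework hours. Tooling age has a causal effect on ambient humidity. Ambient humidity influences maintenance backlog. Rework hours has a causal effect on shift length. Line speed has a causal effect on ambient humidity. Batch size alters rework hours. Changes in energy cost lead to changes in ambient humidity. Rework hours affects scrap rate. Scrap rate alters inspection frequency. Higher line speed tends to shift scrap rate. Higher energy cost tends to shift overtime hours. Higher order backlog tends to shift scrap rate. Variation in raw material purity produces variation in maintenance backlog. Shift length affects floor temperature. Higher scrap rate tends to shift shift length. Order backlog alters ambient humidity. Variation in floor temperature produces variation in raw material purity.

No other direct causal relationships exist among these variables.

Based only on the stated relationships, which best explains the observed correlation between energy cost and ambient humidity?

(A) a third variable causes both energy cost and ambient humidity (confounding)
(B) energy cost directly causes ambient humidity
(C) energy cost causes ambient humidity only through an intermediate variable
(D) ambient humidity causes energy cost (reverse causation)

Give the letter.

B

There is a stated direct causal link energy cost → ambient humidity, and no variable causes both energy cost and ambient humidity, so the correlation reflects direct causation.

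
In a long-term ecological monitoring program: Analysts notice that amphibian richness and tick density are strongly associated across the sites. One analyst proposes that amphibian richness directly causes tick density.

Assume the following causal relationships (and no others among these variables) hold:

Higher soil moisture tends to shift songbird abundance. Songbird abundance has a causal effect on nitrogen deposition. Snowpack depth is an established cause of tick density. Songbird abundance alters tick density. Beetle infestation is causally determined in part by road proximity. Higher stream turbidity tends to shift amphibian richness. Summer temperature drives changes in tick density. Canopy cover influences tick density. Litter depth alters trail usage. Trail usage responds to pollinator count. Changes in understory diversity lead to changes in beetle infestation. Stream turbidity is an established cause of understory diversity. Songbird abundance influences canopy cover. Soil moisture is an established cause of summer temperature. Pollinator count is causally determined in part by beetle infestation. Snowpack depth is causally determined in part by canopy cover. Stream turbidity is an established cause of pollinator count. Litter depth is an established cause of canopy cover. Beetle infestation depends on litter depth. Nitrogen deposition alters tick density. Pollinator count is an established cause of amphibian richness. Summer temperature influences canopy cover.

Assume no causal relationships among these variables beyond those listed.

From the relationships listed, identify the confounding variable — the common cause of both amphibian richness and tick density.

Litter depth has a causal path to amphibian richness (litter depth → beetle infestation → pollinator count → amphibian richness) and a separate causal path to tick density (litter depth → canopy cover → tick density), so it is a common cause of both.
No stated relationship gives amphibian richness a causal route to tick density, so the correlation is explained by the shared upstream cause rather than a direct effect.

litter depth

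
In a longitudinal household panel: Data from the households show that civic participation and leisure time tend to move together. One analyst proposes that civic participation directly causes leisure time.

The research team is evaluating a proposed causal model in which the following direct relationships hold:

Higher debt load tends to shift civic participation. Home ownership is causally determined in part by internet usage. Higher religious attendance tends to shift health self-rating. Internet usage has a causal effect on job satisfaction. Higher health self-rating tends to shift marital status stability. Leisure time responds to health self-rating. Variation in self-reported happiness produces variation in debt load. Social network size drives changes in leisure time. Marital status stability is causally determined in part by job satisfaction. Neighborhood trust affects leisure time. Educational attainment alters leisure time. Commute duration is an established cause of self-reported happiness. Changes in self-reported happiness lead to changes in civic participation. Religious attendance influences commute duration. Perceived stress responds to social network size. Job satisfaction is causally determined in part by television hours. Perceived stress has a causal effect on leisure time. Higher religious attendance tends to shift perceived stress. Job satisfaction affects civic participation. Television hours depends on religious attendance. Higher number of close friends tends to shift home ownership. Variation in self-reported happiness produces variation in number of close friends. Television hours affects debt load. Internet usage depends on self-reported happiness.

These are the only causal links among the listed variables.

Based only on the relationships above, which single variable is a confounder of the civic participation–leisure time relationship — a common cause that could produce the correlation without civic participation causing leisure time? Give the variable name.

Religious attendance has a causal path to civic participation (religious attendance → television hours → job satisfaction → civic participation) and a separate causal path to leisure time (religious attendance → health self-rating → leisure time), so it is a common cause of both.
No stated relationship gives civic participation a causal route to leisure time, so the correlation is explained by the shared upstream cause rather than a direct effect.

religious attendance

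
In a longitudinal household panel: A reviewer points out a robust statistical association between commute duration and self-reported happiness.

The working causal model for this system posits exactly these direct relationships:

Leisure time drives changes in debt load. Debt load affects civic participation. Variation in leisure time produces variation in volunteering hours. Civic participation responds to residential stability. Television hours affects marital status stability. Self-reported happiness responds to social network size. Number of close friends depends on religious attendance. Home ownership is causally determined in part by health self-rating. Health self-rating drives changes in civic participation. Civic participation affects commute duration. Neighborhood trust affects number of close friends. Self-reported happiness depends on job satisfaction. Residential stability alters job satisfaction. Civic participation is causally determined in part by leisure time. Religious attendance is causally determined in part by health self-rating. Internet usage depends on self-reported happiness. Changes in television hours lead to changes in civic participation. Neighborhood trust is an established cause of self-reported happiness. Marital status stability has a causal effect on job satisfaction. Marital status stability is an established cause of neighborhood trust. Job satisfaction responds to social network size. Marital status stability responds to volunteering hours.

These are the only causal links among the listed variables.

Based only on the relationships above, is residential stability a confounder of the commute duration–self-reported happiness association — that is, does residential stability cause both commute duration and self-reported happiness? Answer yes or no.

yes

Residential stability has a causal path to commute duration (residential stability → civic participation → commute duration) and to self-reported happiness (residential stability → job satisfaction → self-reported happiness), so it is a common cause of both — a confounder.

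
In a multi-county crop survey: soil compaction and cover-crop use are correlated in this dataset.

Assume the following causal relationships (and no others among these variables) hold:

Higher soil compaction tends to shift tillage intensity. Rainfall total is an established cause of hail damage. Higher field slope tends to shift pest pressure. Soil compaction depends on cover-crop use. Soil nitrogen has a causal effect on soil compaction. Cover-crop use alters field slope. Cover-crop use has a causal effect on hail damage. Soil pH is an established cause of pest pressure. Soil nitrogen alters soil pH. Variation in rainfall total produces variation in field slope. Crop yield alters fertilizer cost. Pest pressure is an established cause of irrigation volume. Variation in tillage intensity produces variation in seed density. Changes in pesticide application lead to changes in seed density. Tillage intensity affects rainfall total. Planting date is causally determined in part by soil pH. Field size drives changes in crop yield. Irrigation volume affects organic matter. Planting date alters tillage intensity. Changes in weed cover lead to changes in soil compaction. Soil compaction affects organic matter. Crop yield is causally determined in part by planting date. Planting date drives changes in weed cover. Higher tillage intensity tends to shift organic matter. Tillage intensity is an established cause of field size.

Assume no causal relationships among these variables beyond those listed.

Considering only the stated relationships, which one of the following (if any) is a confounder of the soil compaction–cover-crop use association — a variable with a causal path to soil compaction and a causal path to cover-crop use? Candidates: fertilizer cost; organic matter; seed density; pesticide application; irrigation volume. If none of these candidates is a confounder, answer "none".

None of the listed candidates has causal paths to both soil compaction and cover-crop use in the stated relationships, so none is a common cause.

none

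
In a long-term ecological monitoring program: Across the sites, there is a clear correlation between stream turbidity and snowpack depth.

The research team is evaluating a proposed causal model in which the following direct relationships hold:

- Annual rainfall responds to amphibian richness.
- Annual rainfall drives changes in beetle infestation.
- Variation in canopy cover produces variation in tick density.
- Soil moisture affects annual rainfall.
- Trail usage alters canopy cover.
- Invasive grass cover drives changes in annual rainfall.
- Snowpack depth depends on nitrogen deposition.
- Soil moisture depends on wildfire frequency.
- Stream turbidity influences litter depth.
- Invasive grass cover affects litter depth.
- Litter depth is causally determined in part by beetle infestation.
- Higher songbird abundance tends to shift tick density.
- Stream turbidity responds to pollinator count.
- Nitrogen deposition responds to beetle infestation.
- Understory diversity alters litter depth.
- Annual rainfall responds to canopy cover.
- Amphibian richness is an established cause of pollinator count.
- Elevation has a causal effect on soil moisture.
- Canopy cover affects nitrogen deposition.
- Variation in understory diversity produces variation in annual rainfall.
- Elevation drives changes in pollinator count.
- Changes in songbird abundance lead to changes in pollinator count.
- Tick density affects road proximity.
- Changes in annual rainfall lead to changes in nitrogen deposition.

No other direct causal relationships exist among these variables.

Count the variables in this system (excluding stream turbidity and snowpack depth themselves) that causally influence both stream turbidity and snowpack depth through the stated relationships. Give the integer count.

2

The common causes are: amphibian richness (to stream turbidity via amphibian richness → pollinator count → stream turbidity; to snowpack depth via amphibian richness → annual rainfall → nitrogen deposition → snowpack depth); elevation (to stream turbidity via elevation → pollinator count → stream turbidity; to snowpack depth via elevation → soil moisture → annual rainfall → nitrogen deposition → snowpack depth).
Every other variable lacks a causal path to at least one of stream turbidity and snowpack depth.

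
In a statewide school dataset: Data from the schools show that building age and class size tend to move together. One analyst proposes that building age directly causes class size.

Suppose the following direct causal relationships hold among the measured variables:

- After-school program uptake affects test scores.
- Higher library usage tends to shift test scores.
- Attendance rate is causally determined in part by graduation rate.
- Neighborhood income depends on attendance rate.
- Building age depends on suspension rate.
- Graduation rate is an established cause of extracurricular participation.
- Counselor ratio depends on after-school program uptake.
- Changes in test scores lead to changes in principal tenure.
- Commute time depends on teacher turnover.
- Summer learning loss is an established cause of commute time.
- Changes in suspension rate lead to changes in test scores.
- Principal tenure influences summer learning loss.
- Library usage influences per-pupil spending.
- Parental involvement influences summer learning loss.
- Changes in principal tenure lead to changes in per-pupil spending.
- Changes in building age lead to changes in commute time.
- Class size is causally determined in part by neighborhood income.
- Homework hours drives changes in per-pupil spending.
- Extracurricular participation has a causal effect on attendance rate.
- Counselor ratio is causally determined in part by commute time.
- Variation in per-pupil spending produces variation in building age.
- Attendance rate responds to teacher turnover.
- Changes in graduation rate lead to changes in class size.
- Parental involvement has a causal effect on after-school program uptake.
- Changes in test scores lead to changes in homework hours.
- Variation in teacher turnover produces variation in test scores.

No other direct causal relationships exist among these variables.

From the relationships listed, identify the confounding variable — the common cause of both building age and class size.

Teacher turnover has a causal path to building age (teacher turnover → test scores → principal tenure → per-pupil spending → building age) and a separate causal path to class size (teacher turnover → attendance rate → neighborhood income → class size), so it is a common cause of both.
No stated relationship gives building age a causal route to class size, so the correlation is explained by the shared upstream cause rather than a direct effect.

teacher turnover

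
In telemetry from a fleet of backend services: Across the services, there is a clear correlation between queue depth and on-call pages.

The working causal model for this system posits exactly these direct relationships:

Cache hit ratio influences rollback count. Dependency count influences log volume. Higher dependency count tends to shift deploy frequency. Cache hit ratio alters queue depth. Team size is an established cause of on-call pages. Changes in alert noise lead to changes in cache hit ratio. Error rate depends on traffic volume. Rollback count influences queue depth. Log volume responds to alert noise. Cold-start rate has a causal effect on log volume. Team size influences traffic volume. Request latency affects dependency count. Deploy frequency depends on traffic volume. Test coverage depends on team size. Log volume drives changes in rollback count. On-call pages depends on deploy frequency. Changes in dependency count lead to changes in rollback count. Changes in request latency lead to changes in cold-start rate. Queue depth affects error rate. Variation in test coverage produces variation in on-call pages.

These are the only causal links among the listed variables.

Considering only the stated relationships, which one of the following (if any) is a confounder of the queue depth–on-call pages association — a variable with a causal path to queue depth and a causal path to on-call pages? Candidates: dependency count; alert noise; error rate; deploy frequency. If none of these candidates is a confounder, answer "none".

dependency count

Dependency count causes queue depth (dependency count → rollback count → queue depth) and also causes on-call pages (dependency count → deploy frequency → on-call pages); it is a common cause of both.
Each of the other candidates lacks a causal path to at least one of queue depth and on-call pages, so they do not confound the relationship.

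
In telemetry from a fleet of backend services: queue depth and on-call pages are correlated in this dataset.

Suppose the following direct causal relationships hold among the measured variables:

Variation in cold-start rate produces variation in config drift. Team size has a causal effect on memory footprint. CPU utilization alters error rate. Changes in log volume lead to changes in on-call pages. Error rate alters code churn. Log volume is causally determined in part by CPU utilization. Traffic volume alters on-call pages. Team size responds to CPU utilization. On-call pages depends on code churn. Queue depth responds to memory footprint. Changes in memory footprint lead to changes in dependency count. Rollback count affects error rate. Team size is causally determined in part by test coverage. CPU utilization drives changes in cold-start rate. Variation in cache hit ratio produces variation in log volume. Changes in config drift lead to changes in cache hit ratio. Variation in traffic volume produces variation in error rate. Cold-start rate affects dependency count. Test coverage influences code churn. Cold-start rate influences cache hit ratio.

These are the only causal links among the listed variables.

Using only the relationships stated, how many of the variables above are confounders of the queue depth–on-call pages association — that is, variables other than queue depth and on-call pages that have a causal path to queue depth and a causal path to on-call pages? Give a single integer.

2

The common causes are: CPU utilization (to queue depth via CPU utilization → team size → memory footprint → queue depth; to on-call pages via CPU utilization → log volume → on-call pages); test coverage (to queue depth via test coverage → team size → memory footprint → queue depth; to on-call pages via test coverage → code churn → on-call pages).
Every other variable lacks a causal path to at least one of queue depth and on-call pages.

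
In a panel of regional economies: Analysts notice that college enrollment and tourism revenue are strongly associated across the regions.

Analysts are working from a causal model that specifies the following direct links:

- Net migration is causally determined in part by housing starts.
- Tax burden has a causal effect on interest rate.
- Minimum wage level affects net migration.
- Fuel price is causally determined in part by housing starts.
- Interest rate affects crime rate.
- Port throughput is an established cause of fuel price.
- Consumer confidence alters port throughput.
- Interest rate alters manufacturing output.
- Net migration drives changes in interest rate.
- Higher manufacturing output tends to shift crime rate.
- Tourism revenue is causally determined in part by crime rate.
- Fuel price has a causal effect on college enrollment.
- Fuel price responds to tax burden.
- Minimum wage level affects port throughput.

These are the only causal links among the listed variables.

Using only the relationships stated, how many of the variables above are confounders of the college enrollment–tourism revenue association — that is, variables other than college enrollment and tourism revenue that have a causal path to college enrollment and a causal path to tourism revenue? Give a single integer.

The common causes are: housing starts (to college enrollment via housing starts → fuel price → college enrollment; to tourism revenue via housing starts → net migration → interest rate → crime rate → tourism revenue); minimum wage level (to college enrollment via minimum wage level → port throughput → fuel price → college enrollment; to tourism revenue via minimum wage level → net migration → interest rate → crime rate → tourism revenue); tax burden (to college enrollment via tax burden → fuel price → college enrollment; to tourism revenue via tax burden → interest rate → crime rate → tourism revenue).
Every other variable lacks a causal path to at least one of college enrollment and tourism revenue.

3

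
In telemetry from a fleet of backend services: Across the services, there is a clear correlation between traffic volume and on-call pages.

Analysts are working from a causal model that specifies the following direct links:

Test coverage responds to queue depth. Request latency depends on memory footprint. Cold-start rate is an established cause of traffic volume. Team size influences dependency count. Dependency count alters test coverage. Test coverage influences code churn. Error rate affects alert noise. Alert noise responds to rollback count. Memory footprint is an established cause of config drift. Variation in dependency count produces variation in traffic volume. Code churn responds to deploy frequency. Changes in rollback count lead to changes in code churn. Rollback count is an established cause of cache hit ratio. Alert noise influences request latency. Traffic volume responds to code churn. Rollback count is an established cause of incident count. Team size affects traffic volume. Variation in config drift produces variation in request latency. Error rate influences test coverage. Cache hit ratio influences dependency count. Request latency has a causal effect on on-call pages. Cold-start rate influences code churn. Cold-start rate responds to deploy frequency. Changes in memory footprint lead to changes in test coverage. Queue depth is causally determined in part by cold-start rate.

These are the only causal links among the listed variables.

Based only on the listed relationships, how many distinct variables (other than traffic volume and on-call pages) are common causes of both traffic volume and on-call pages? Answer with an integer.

3

The common causes are: error rate (to traffic volume via error rate → test coverage → code churn → traffic volume; to on-call pages via error rate → alert noise → request latency → on-call pages); memory footprint (to traffic volume via memory footprint → test coverage → code churn → traffic volume; to on-call pages via memory footprint → request latency → on-call pages); rollback count (to traffic volume via rollback count → code churn → traffic volume; to on-call pages via rollback count → alert noise → request latency → on-call pages).
Every other variable lacks a causal path to at least one of traffic volume and on-call pages.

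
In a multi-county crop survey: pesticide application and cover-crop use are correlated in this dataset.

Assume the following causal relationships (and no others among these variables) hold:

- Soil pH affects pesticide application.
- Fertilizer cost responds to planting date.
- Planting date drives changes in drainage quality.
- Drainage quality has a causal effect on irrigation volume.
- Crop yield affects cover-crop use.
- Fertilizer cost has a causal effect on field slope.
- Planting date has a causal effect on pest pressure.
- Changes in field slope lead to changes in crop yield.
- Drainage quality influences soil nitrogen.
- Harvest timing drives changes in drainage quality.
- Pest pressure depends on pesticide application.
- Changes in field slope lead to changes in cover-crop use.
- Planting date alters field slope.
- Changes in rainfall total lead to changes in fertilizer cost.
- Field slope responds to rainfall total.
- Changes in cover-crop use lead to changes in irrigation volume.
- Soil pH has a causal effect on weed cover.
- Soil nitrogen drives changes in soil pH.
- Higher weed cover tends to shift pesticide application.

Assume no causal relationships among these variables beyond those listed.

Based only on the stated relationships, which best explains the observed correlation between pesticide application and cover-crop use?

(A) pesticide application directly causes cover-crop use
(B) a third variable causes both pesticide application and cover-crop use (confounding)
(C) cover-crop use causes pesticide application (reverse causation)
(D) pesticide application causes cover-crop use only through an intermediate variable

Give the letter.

Planting date causes pesticide application (planting date → drainage quality → soil nitrogen → soil pH → pesticide application) and cover-crop use (planting date → field slope → cover-crop use) — a common cause creating the correlation.
There is no stated path from pesticide application to cover-crop use or from cover-crop use to pesticide application, so neither direct nor reverse causation applies.

B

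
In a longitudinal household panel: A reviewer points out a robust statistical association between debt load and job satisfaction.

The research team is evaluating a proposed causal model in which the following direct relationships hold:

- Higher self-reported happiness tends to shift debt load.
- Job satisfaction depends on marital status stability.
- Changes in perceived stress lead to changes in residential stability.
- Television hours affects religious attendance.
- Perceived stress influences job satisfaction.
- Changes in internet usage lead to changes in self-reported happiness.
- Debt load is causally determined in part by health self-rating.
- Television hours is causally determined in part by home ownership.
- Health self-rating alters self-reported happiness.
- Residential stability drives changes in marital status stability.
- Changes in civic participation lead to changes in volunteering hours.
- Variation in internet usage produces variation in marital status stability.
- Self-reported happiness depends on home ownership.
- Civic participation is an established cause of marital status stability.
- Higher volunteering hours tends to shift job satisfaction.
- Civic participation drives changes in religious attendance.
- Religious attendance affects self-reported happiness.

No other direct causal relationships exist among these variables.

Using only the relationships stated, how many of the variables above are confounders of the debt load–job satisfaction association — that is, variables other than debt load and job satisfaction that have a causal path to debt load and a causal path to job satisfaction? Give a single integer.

2

The common causes are: civic participation (to debt load via civic participation → religious attendance → self-reported happiness → debt load; to job satisfaction via civic participation → marital status stability → job satisfaction); internet usage (to debt load via internet usage → self-reported happiness → debt load; to job satisfaction via internet usage → marital status stability → job satisfaction).
Every other variable lacks a causal path to at least one of debt load and job satisfaction.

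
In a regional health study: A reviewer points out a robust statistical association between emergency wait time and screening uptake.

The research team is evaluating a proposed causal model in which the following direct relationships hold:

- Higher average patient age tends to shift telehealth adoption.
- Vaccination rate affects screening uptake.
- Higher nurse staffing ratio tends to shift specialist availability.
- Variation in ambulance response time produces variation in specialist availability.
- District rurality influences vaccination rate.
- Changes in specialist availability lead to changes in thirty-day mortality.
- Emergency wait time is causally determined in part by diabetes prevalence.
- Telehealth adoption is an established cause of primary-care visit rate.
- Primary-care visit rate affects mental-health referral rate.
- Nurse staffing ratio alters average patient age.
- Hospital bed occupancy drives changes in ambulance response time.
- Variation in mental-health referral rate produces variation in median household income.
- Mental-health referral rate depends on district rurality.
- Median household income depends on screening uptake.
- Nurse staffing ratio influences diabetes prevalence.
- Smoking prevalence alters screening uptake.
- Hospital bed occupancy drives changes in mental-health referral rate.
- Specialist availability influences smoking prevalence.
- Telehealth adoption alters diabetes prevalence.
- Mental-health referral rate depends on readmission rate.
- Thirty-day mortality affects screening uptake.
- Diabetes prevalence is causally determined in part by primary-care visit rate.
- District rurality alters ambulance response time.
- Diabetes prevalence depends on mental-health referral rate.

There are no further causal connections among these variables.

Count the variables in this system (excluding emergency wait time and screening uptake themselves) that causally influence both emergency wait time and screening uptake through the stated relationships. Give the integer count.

3

The common causes are: district rurality (to emergency wait time via district rurality → mental-health referral rate → diabetes prevalence → emergency wait time; to screening uptake via district rurality → vaccination rate → screening uptake); hospital bed occupancy (to emergency wait time via hospital bed occupancy → mental-health referral rate → diabetes prevalence → emergency wait time; to screening uptake via hospital bed occupancy → ambulance response time → specialist availability → smoking prevalence → screening uptake); nurse staffing ratio (to emergency wait time via nurse staffing ratio → diabetes prevalence → emergency wait time; to screening uptake via nurse staffing ratio → specialist availability → smoking prevalence → screening uptake).
Every other variable lacks a causal path to at least one of emergency wait time and screening uptake.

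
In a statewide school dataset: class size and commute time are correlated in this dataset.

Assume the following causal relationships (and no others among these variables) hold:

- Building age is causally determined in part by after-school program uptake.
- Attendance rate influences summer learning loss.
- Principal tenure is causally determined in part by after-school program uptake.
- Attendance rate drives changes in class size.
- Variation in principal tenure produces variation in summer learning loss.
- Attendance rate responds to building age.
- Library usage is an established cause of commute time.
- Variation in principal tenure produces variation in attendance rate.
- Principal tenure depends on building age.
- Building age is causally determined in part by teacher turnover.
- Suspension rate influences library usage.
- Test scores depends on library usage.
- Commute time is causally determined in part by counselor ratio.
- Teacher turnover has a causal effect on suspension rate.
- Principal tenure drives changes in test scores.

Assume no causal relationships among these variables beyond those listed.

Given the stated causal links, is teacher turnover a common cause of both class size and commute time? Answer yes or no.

yes

Teacher turnover has a causal path to class size (teacher turnover → building age → attendance rate → class size) and to commute time (teacher turnover → suspension rate → library usage → commute time), so it is a common cause of both — a confounder.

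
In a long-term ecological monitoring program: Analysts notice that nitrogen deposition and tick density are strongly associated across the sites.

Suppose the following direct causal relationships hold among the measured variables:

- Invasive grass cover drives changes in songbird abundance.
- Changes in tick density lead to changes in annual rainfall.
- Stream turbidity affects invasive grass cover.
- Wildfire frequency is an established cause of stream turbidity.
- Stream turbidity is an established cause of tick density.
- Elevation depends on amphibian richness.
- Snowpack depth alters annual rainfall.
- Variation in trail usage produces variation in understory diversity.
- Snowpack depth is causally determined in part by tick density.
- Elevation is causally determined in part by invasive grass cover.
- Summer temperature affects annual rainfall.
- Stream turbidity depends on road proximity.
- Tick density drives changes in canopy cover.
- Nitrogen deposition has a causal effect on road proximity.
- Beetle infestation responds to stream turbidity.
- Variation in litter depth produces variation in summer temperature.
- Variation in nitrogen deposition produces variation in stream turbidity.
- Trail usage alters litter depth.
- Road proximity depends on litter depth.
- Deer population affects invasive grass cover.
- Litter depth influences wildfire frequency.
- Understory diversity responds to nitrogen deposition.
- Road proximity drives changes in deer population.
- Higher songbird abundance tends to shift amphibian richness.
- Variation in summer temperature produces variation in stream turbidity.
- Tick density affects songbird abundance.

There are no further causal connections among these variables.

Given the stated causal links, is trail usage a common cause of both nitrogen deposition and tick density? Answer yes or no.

Trail usage has no stated causal path to nitrogen deposition. A confounder must cause both variables, so trail usage does not qualify.

no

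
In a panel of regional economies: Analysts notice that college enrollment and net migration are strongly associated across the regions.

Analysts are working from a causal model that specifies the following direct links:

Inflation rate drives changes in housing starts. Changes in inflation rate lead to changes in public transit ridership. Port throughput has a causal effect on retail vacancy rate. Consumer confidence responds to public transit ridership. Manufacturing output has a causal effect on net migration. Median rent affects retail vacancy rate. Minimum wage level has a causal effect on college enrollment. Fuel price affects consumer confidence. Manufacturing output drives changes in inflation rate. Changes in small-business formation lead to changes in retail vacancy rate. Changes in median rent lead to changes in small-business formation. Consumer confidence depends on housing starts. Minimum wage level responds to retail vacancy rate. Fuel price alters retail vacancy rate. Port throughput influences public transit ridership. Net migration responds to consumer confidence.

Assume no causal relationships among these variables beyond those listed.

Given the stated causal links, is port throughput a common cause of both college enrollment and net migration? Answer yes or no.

yes

Port throughput has a causal path to college enrollment (port throughput → retail vacancy rate → minimum wage level → college enrollment) and to net migration (port throughput → public transit ridership → consumer confidence → net migration), so it is a common cause of both — a confounder.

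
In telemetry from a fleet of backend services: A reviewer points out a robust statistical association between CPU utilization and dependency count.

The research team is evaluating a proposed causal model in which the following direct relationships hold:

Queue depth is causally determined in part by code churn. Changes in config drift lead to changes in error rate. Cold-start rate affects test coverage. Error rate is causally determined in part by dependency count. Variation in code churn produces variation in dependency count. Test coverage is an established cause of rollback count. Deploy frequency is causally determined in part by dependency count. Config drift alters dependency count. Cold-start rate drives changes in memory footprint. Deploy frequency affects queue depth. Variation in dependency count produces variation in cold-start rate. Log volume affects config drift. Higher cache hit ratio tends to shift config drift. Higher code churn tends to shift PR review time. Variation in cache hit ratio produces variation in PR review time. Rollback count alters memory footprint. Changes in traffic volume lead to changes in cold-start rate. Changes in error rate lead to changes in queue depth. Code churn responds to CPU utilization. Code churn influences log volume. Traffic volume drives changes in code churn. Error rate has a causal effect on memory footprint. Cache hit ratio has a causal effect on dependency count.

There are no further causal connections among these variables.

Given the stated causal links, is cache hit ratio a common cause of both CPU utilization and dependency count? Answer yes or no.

no

Cache hit ratio has no stated causal path to CPU utilization. A confounder must cause both variables, so cache hit ratio does not qualify.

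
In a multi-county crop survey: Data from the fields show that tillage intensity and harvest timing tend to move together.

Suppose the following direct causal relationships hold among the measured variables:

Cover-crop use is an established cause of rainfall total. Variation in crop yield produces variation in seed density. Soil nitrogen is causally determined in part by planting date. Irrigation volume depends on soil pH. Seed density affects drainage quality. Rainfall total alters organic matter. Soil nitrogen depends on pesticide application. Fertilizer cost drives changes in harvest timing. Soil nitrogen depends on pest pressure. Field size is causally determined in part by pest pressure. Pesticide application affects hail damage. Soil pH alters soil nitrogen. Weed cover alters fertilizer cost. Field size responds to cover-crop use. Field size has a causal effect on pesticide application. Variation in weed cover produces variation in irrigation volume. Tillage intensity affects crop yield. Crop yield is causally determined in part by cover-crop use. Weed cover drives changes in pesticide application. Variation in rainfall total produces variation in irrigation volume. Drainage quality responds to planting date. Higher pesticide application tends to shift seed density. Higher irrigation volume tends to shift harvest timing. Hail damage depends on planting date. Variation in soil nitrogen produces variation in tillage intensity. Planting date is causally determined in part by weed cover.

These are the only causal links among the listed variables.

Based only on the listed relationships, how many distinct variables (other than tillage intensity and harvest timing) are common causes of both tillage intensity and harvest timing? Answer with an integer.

3

The common causes are: cover-crop use (to tillage intensity via cover-crop use → field size → pesticide application → soil nitrogen → tillage intensity; to harvest timing via cover-crop use → rainfall total → irrigation volume → harvest timing); soil pH (to tillage intensity via soil pH → soil nitrogen → tillage intensity; to harvest timing via soil pH → irrigation volume → harvest timing); weed cover (to tillage intensity via weed cover → planting date → soil nitrogen → tillage intensity; to harvest timing via weed cover → fertilizer cost → harvest timing).
Every other variable lacks a causal path to at least one of tillage intensity and harvest timing.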